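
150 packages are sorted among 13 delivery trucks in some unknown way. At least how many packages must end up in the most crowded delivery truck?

By the pigeonhole principle, the 13 delivery trucks are the holes and the 150 packages are the pigeons.
If every delivery truck held at most 11 packages, the total would be at most 13 × 11 = 143, which is less than 150.
So some delivery truck holds at least ⌈150/13⌉ = 12 packages.

12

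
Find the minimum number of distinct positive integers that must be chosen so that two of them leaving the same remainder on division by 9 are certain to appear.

10

The 9 residue classes mod 9 are the pigeonholes.
With 9 integers one could put 1 in each residue class and have no class reach 2.
The 10th integer pushes some class to 2, so 9·1 + 1 = 10.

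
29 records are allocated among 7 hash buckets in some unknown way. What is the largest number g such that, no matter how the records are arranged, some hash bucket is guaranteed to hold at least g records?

By the pigeonhole principle, the 7 hash buckets are the holes and the 29 records are the pigeons.
If every hash bucket held at most 4 records, the total would be at most 7 × 4 = 28, which is less than 29.
So some hash bucket holds at least ⌈29/7⌉ = 5 records.

5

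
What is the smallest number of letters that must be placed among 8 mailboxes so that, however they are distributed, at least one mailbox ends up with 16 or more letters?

With 120 letters one could put exactly 15 in each of the 8 mailboxes, and no mailbox would reach 16.
Pigeonhole: one more letter must land in a mailbox that already has 15, giving it 16.
So 8 × 15 + 1 = 121 letters are required.

121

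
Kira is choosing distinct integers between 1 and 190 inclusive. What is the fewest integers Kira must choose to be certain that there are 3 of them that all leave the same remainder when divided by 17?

Pigeonhole: the 17 residue classes mod 17 are the pigeonholes.
With 34 integers one could put 2 in each residue class and have no class reach 3.
The 35th integer pushes some class to 3, so 17·2 + 1 = 35.

35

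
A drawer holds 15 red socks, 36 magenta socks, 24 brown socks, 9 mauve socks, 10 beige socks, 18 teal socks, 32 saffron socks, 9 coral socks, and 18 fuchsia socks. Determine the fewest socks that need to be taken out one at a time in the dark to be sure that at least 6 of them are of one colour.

46

An adversary could hand out at most 5 socks per colour: 5 + 5 + 5 + 5 + 5 + 5 + 5 + 5 + 5 = 45 socks and still no colour has 6.
One more sock lands in a colour already at 5, so 46 draws are enough and 45 are not.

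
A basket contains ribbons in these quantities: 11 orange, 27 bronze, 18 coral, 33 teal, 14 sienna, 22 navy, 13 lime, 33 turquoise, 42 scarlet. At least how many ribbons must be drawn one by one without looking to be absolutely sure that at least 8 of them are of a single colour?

An adversary could hand out at most 7 ribbons per colour: 7 + 7 + 7 + 7 + 7 + 7 + 7 + 7 + 7 = 63 ribbons and still no colour has 8.
One more ribbon lands in a colour already at 7, so 64 draws are enough and 63 are not.

64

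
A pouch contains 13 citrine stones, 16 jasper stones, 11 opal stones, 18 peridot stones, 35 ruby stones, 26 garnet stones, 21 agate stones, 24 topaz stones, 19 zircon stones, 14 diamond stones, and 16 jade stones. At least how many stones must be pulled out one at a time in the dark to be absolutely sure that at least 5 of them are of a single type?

45

The 11 types are the holes; the stones drawn are the pigeons.
To avoid 5 of any one type, the worst case takes at most 4 of each type.
That gives 4 + 4 + 4 + 4 + 4 + 4 + 4 + 4 + 4 + 4 + 4 = 44 stones with no type reaching 5.
The next stone forces some type to 5, so 44 + 1 = 45.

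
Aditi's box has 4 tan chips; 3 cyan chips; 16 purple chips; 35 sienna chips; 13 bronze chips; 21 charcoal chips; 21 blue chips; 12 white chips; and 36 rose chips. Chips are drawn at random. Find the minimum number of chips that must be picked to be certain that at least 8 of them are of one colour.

57

By the pigeonhole principle, put each drawn chip into a box by colour. The largest draw with every box below 8 takes min(count, 7) from each colour; colours with fewer than 7 contribute all they have.
Σ min(cᵢ, 7) = 4 + 3 + 7 + 7 + 7 + 7 + 7 + 7 + 7 = 56.
Draw number 56 + 1 = 57 must push one box to 8.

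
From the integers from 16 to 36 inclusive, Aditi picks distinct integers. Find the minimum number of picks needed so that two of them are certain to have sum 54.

Two chosen integers sum to 54 exactly when both halves of some pair {x, 54−x} with 18 ≤ x ≤ 54−x ≤ 36 are chosen — 9 such pairs.
The remaining 3 elements (those with no distinct partner in range) can never complete a 54-sum, so the worst case takes all of them and one from each pair: 3 + 9 = 12.
The 13th integer has to be the second member of some pair, so 12 + 1 = 13.

13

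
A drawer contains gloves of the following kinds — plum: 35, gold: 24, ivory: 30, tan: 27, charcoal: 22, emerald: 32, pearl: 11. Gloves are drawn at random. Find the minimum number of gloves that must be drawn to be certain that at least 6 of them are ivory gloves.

157

In the worst case for collecting ivory gloves, every non-ivory glove comes out first.
There are 35 + 24 + 27 + 22 + 32 + 11 = 151 non-ivory gloves altogether.
After those, each further glove must be ivory, so 151 + 6 = 157 draws guarantee 6 ivory gloves.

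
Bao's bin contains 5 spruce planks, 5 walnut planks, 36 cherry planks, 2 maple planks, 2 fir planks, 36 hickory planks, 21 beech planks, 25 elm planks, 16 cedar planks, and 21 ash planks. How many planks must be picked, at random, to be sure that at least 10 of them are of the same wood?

An adversary could hand out at most 9 planks per wood (4 woods run out sooner): 5 + 5 + 9 + 2 + 2 + 9 + 9 + 9 + 9 + 9 = 68 planks and still no wood has 10.
By pigeonhole, one more plank lands in a wood already at 9, so 69 draws are enough and 68 are not.

69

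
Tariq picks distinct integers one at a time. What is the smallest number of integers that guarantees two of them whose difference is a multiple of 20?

21

Integers whose pairwise differences are multiples of 20 are exactly those sharing a remainder mod 20. By pigeonhole, the 20 residue classes mod 20 are the pigeonholes.
With 20 integers one could put 1 in each residue class and have no class reach 2.
The 21st integer pushes some class to 2, so 20·1 + 1 = 21.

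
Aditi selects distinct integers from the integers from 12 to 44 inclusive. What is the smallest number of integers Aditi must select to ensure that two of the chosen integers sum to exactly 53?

A set avoiding the sum 53 can contain at most one of each pair {x, 53−x}, plus the 3 elements whose complement lies outside the range.
The integers 27, …, 44 (18 of them) are such a set: any two sum to at least 27+28 = 55 > 53.
Pigeonhole: any 19th integer completes one of the 15 pairs, so 19 choices force a sum of 53.

19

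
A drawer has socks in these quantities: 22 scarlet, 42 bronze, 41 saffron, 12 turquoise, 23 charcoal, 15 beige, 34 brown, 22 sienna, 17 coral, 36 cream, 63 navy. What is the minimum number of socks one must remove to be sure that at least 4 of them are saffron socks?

In the worst case for collecting saffron socks, every non-saffron sock comes out first.
There are 22 + 42 + 12 + 23 + 15 + 34 + 22 + 17 + 36 + 63 = 286 non-saffron socks altogether.
After those, each further sock must be saffron, so 286 + 4 = 290 draws guarantee 4 saffron socks.

290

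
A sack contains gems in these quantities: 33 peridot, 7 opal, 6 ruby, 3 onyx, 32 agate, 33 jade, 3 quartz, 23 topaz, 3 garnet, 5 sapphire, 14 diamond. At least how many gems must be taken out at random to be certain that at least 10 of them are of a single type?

73

Pigeonhole: put each drawn gem into a box by type. The largest draw with every box below 10 takes min(count, 9) from each type; types with fewer than 9 contribute all they have.
Σ min(cᵢ, 9) = 9 + 7 + 6 + 3 + 9 + 9 + 3 + 9 + 3 + 5 + 9 = 72.
Draw number 72 + 1 = 73 must push one box to 10.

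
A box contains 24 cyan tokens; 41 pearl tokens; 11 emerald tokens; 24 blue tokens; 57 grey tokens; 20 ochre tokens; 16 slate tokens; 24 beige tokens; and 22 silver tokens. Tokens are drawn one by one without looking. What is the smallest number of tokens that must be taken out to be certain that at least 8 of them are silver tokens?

In the worst case for collecting silver tokens, every non-silver token comes out first.
There are 24 + 41 + 11 + 24 + 57 + 20 + 16 + 24 = 217 non-silver tokens altogether.
After those, each further token must be silver, so 217 + 8 = 225 draws guarantee 8 silver tokens.

225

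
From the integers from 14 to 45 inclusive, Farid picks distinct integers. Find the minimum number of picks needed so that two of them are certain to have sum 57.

Group the elements by complementary pair {x, 57−x}: {14,43}, {15,42}, {16,41}, …, giving 15 two-element pairs and 2 integers whose partner 57−x falls outside [14,45].
By pigeonhole, treating each of those 17 groups as a pigeonhole, one can pick one integer per group — 17 integers — with no two summing to 57.
The 18th integer lands in an occupied pair, forcing a sum of 57.

18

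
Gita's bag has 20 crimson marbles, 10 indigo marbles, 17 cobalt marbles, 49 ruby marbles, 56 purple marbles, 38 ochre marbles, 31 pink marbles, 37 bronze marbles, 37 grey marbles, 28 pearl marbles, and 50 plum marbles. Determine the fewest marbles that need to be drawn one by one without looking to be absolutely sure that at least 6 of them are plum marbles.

In the worst case for collecting plum marbles, every non-plum marble comes out first.
There are 20 + 10 + 17 + 49 + 56 + 38 + 31 + 37 + 37 + 28 = 323 non-plum marbles altogether.
After those, each further marble must be plum, so 323 + 6 = 329 draws guarantee 6 plum marbles.

329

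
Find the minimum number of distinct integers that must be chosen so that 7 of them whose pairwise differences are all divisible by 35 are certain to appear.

Integers whose pairwise differences are multiples of 35 are exactly those sharing a remainder mod 35. The 35 residue classes mod 35 are the pigeonholes.
With 210 integers one could put 6 in each residue class and have no class reach 7.
The 211th integer pushes some class to 7, so 35·6 + 1 = 211.

211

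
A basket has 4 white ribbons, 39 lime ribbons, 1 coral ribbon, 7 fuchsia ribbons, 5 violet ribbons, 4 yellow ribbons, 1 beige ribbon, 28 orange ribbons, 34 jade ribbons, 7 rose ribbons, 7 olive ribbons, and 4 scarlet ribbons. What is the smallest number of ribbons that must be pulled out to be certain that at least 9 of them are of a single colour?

65

Put each drawn ribbon into a box by colour. The largest draw with every box below 9 takes min(count, 8) from each colour; colours with fewer than 8 contribute all they have.
Σ min(cᵢ, 8) = 4 + 8 + 1 + 7 + 5 + 4 + 1 + 8 + 8 + 7 + 7 + 4 = 64.
Draw number 64 + 1 = 65 must push one box to 9.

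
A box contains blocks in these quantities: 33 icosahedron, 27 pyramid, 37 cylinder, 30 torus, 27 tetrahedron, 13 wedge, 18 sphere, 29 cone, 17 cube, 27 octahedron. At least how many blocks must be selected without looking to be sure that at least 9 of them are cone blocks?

238

In the worst case for collecting cone blocks, every non-cone block comes out first.
There are 33 + 27 + 37 + 30 + 27 + 13 + 18 + 17 + 27 = 229 non-cone blocks altogether.
After those, each further block must be cone, so 229 + 9 = 238 draws guarantee 9 cone blocks.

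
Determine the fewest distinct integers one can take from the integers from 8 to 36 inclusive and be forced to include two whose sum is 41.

Two chosen integers sum to 41 exactly when both halves of some pair {x, 41−x} with 8 ≤ x ≤ 41−x ≤ 33 are chosen — 13 such pairs.
The remaining 3 elements (those with no distinct partner in range) can never complete a 41-sum, so the worst case takes all of them and one from each pair: 3 + 13 = 16.
By pigeonhole, the 17th integer has to be the second member of some pair, so 16 + 1 = 17.

17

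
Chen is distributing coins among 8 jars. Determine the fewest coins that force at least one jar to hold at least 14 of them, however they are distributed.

105

With 104 coins one could put exactly 13 in each of the 8 jars, and no jar would reach 14.
One more coin must land in a jar that already has 13, giving it 14.
So 8 × 13 + 1 = 105 coins are required.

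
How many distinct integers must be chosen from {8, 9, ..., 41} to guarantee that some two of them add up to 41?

A set avoiding the sum 41 can contain at most one of each pair {x, 41−x}, plus the 8 elements whose complement lies outside the range.
The integers 21, …, 41 (21 of them) are such a set: any two sum to at least 21+22 = 43 > 41.
Any 22nd integer completes one of the 13 pairs, so 22 choices force a sum of 41.

22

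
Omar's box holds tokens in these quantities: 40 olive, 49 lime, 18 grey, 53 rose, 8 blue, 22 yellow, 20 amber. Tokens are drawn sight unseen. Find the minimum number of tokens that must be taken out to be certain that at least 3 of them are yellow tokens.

191

In the worst case for collecting yellow tokens, every non-yellow token comes out first.
There are 40 + 49 + 18 + 53 + 8 + 20 = 188 non-yellow tokens altogether.
After those, each further token must be yellow, so 188 + 3 = 191 draws guarantee 3 yellow tokens.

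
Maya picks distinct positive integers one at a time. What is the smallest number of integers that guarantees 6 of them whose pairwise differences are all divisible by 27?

136

Integers whose pairwise differences are multiples of 27 are exactly those sharing a remainder mod 27. The 27 residue classes mod 27 are the pigeonholes.
With 135 integers one could put 5 in each residue class and have no class reach 6.
The 136th integer pushes some class to 6, so 27·5 + 1 = 136.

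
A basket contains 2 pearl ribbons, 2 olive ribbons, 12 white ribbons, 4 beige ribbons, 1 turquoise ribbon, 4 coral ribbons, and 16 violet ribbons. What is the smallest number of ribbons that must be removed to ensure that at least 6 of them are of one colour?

24

The 7 colours are the holes; the ribbons drawn are the pigeons.
To avoid 6 of any one colour, the worst case takes at most 5 of each colour, or every ribbon of a colour that has fewer than 5.
That gives 2 + 2 + 5 + 4 + 1 + 4 + 5 = 23 ribbons with no colour reaching 6.
The next ribbon forces some colour to 6, so 23 + 1 = 24.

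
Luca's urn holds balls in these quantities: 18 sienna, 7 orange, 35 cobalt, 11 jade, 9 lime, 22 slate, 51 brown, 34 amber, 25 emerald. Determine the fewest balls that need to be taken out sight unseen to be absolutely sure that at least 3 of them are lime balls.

206

In the worst case for collecting lime balls, every non-lime ball comes out first.
There are 18 + 7 + 35 + 11 + 22 + 51 + 34 + 25 = 203 non-lime balls altogether.
After those, each further ball must be lime, so 203 + 3 = 206 draws guarantee 3 lime balls.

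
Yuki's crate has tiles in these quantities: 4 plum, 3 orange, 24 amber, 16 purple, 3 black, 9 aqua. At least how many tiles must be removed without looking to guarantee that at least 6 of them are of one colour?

26

By pigeonhole, put each drawn tile into a box by colour. The largest draw with every box below 6 takes min(count, 5) from each colour; colours with fewer than 5 contribute all they have.
Σ min(cᵢ, 5) = 4 + 3 + 5 + 5 + 3 + 5 = 25.
Draw number 25 + 1 = 26 must push one box to 6.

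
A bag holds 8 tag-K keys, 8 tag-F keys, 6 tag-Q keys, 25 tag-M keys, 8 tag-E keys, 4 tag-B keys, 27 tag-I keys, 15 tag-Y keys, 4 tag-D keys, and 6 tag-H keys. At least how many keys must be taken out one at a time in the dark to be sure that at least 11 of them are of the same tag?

75

Put each drawn key into a box by tag. The largest draw with every box below 11 takes min(count, 10) from each tag; tags with fewer than 10 contribute all they have.
Σ min(cᵢ, 10) = 8 + 8 + 6 + 10 + 8 + 4 + 10 + 10 + 4 + 6 = 74.
Draw number 74 + 1 = 75 must push one box to 11.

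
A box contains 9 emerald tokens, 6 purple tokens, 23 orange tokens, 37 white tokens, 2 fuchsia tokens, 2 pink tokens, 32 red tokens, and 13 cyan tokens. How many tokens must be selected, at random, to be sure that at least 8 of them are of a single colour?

By pigeonhole, the 8 colours are the holes; the tokens drawn are the pigeons.
To avoid 8 of any one colour, the worst case takes at most 7 of each colour, or every token of a colour that has fewer than 7.
That gives 7 + 6 + 7 + 7 + 2 + 2 + 7 + 7 = 45 tokens with no colour reaching 8.
The next token forces some colour to 8, so 45 + 1 = 46.

46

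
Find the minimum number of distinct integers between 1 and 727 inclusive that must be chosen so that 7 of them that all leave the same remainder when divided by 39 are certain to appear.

235

By pigeonhole, the 39 residue classes mod 39 are the pigeonholes.
With 234 integers one could put 6 in each residue class and have no class reach 7.
The 235th integer pushes some class to 7, so 39·6 + 1 = 235.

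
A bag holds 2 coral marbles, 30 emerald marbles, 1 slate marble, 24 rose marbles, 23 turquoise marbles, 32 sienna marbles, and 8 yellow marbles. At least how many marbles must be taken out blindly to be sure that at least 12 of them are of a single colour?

The 7 colours are the holes; the marbles drawn are the pigeons.
To avoid 12 of any one colour, the worst case takes at most 11 of each colour, or every marble of a colour that has fewer than 11.
That gives 2 + 11 + 1 + 11 + 11 + 11 + 8 = 55 marbles with no colour reaching 12.
The next marble forces some colour to 12, so 55 + 1 = 56.

56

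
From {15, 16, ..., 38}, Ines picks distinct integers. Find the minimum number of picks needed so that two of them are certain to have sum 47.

Two chosen integers sum to 47 exactly when both halves of some pair {x, 47−x} with 15 ≤ x ≤ 47−x ≤ 32 are chosen — 9 such pairs.
The remaining 6 elements (those with no distinct partner in range) can never complete a 47-sum, so the worst case takes all of them and one from each pair: 6 + 9 = 15.
The 16th integer has to be the second member of some pair, so 15 + 1 = 16.

16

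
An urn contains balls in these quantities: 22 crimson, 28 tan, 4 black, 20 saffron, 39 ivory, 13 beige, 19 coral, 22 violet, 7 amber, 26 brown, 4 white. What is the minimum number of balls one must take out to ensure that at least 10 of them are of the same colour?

By the pigeonhole principle, the 11 colours are the holes; the balls drawn are the pigeons.
To avoid 10 of any one colour, the worst case takes at most 9 of each colour, or every ball of a colour that has fewer than 9.
That gives 9 + 9 + 4 + 9 + 9 + 9 + 9 + 9 + 7 + 9 + 4 = 87 balls with no colour reaching 10.
The next ball forces some colour to 10, so 87 + 1 = 88.

88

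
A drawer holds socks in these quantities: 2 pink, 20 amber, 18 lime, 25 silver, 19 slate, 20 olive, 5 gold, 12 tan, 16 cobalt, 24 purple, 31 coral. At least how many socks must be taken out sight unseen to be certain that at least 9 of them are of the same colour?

80

Pigeonhole: the 11 colours are the holes; the socks drawn are the pigeons.
To avoid 9 of any one colour, the worst case takes at most 8 of each colour, or every sock of a colour that has fewer than 8.
That gives 2 + 8 + 8 + 8 + 8 + 8 + 5 + 8 + 8 + 8 + 8 = 79 socks with no colour reaching 9.
The next sock forces some colour to 9, so 79 + 1 = 80.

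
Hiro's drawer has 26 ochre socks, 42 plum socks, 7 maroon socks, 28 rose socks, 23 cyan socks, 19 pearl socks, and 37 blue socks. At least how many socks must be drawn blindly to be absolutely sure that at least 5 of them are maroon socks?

In the worst case for collecting maroon socks, every non-maroon sock comes out first.
There are 26 + 42 + 28 + 23 + 19 + 37 = 175 non-maroon socks altogether.
After those, each further sock must be maroon, so 175 + 5 = 180 draws guarantee 5 maroon socks.

180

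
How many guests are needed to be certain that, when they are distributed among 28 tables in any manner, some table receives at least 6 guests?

With 140 guests one could put exactly 5 in each of the 28 tables, and no table would reach 6.
Pigeonhole: one more guest must land in a table that already has 5, giving it 6.
So 28 × 5 + 1 = 141 guests are required.

141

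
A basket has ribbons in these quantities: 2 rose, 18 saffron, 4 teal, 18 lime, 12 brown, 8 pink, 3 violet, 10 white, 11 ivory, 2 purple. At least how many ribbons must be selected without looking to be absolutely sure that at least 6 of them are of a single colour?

By pigeonhole, put each drawn ribbon into a box by colour. The largest draw with every box below 6 takes min(count, 5) from each colour; colours with fewer than 5 contribute all they have.
Σ min(cᵢ, 5) = 2 + 5 + 4 + 5 + 5 + 5 + 3 + 5 + 5 + 2 = 41.
Draw number 41 + 1 = 42 must push one box to 6.

42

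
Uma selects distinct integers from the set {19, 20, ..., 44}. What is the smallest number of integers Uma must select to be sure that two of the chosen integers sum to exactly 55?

A set avoiding the sum 55 can contain at most one of each pair {x, 55−x}, plus the 8 elements whose complement lies outside the range.
The integers 28, …, 44 (17 of them) are such a set: any two sum to at least 28+29 = 57 > 55.
Any 18th integer completes one of the 9 pairs, so 18 choices force a sum of 55.

18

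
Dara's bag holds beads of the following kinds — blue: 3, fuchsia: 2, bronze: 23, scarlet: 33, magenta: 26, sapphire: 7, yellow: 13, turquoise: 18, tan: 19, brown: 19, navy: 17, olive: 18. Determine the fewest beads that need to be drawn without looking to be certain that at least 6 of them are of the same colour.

Put each drawn bead into a box by colour. The largest draw with every box below 6 takes min(count, 5) from each colour; colours with fewer than 5 contribute all they have.
Σ min(cᵢ, 5) = 3 + 2 + 5 + 5 + 5 + 5 + 5 + 5 + 5 + 5 + 5 + 5 = 55.
Draw number 55 + 1 = 56 must push one box to 6.

56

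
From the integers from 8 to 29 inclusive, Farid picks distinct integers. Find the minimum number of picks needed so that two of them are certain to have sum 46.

17

Group the elements by complementary pair {x, 46−x}: {17,29}, {18,28}, {19,27}, …, giving 6 two-element pairs, the single value 23 (it cannot pair with itself since the integers are distinct), and 9 integers whose partner 46−x falls outside [8,29].
Treating each of those 16 groups as a pigeonhole, one can pick one integer per group — 16 integers — with no two summing to 46.
The 17th integer lands in an occupied pair, forcing a sum of 46.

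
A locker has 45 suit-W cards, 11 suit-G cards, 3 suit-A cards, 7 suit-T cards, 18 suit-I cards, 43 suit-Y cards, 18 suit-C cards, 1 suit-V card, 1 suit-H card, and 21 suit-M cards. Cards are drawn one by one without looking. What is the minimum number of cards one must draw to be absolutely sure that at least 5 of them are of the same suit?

34

An adversary could hand out at most 4 cards per suit (suit-A, suit-V, suit-H run out sooner): 4 + 4 + 3 + 4 + 4 + 4 + 4 + 1 + 1 + 4 = 33 cards and still no suit has 5.
One more card lands in a suit already at 4, so 34 draws are enough and 33 are not.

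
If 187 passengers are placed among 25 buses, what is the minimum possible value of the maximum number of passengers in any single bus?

8

By the pigeonhole principle, the 25 buses are the holes and the 187 passengers are the pigeons.
If every bus held at most 7 passengers, the total would be at most 25 × 7 = 175, which is less than 187.
So some bus holds at least ⌈187/25⌉ = 8 passengers.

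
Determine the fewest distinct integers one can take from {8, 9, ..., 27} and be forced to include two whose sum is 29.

Group the elements by complementary pair {x, 29−x}: {8,21}, {9,20}, {10,19}, …, giving 7 two-element pairs and 6 integers whose partner 29−x falls outside [8,27].
Pigeonhole: treating each of those 13 groups as a pigeonhole, one can pick one integer per group — 13 integers — with no two summing to 29.
The 14th integer lands in an occupied pair, forcing a sum of 29.

14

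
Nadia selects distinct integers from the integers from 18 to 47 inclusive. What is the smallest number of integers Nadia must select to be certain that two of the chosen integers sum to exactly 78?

23

Group the elements by complementary pair {x, 78−x}: {31,47}, {32,46}, {33,45}, …, giving 8 two-element pairs, the single value 39 (it cannot pair with itself since the integers are distinct), and 13 integers whose partner 78−x falls outside [18,47].
Pigeonhole: treating each of those 22 groups as a pigeonhole, one can pick one integer per group — 22 integers — with no two summing to 78.
The 23rd integer lands in an occupied pair, forcing a sum of 78.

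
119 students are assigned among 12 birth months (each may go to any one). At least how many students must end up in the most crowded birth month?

10

By pigeonhole, the 12 birth months are the holes and the 119 students are the pigeons.
If every birth month held at most 9 students, the total would be at most 12 × 9 = 108, which is less than 119.
So some birth month holds at least ⌈119/12⌉ = 10 students.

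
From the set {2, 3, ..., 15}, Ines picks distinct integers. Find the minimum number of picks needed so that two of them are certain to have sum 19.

Group the elements by complementary pair {x, 19−x}: {4,15}, {5,14}, {6,13}, …, giving 6 two-element pairs and 2 integers whose partner 19−x falls outside [2,15].
Pigeonhole: treating each of those 8 groups as a pigeonhole, one can pick one integer per group — 8 integers — with no two summing to 19.
The 9th integer lands in an occupied pair, forcing a sum of 19.

9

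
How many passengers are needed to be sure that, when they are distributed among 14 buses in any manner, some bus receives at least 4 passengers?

With 42 passengers one could put exactly 3 in each of the 14 buses, and no bus would reach 4.
Pigeonhole: one more passenger must land in a bus that already has 3, giving it 4.
So 14 × 3 + 1 = 43 passengers are required.

43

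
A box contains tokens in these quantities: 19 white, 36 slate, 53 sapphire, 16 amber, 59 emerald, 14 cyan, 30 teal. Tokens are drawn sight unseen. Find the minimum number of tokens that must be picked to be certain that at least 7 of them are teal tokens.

In the worst case for collecting teal tokens, every non-teal token comes out first.
There are 19 + 36 + 53 + 16 + 59 + 14 = 197 non-teal tokens altogether.
After those, each further token must be teal, so 197 + 7 = 204 draws guarantee 7 teal tokens.

204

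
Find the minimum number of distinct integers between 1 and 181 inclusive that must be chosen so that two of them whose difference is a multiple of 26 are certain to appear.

Integers whose pairwise differences are multiples of 26 are exactly those sharing a remainder mod 26. Pigeonhole: the 26 residue classes mod 26 are the pigeonholes.
With 26 integers one could put 1 in each residue class and have no class reach 2.
The 27th integer pushes some class to 2, so 26·1 + 1 = 27.

27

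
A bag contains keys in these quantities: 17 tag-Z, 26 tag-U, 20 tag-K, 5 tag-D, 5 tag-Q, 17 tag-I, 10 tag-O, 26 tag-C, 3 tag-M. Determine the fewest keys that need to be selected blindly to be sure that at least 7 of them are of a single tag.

An adversary could hand out at most 6 keys per tag (tag-D, tag-Q, tag-M run out sooner): 6 + 6 + 6 + 5 + 5 + 6 + 6 + 6 + 3 = 49 keys and still no tag has 7.
By the pigeonhole principle, one more key lands in a tag already at 6, so 50 draws are enough and 49 are not.

50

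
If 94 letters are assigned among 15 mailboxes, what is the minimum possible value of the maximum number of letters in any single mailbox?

Pigeonhole: the 15 mailboxes are the holes and the 94 letters are the pigeons.
If every mailbox held at most 6 letters, the total would be at most 15 × 6 = 90, which is less than 94.
So some mailbox holds at least ⌈94/15⌉ = 7 letters.

7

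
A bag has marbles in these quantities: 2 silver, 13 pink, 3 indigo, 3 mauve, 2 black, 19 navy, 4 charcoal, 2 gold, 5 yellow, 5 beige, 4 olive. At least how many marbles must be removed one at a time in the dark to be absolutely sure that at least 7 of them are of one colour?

Pigeonhole: put each drawn marble into a box by colour. The largest draw with every box below 7 takes min(count, 6) from each colour; colours with fewer than 6 contribute all they have.
Σ min(cᵢ, 6) = 2 + 6 + 3 + 3 + 2 + 6 + 4 + 2 + 5 + 5 + 4 = 42.
Draw number 42 + 1 = 43 must push one box to 7.

43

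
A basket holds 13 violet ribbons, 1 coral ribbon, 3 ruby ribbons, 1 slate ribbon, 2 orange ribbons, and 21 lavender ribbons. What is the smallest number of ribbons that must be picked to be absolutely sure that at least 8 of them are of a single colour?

22

By the pigeonhole principle, put each drawn ribbon into a box by colour. The largest draw with every box below 8 takes min(count, 7) from each colour; colours with fewer than 7 contribute all they have.
Σ min(cᵢ, 7) = 7 + 1 + 3 + 1 + 2 + 7 = 21.
Draw number 21 + 1 = 22 must push one box to 8.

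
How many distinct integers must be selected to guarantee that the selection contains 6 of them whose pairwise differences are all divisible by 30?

151

Integers whose pairwise differences are multiples of 30 are exactly those sharing a remainder mod 30. By the pigeonhole principle, the 30 residue classes mod 30 are the pigeonholes.
With 150 integers one could put 5 in each residue class and have no class reach 6.
The 151st integer pushes some class to 6, so 30·5 + 1 = 151.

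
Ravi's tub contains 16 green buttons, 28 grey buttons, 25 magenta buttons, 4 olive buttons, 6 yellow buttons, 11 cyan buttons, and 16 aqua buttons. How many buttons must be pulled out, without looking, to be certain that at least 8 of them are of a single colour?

46

The 7 colours are the holes; the buttons drawn are the pigeons.
To avoid 8 of any one colour, the worst case takes at most 7 of each colour, or every button of a colour that has fewer than 7.
That gives 7 + 7 + 7 + 4 + 6 + 7 + 7 = 45 buttons with no colour reaching 8.
The next button forces some colour to 8, so 45 + 1 = 46.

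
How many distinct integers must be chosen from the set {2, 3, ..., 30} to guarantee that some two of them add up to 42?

A set avoiding the sum 42 can contain at most one of each pair {x, 42−x}, plus the 11 elements whose complement lies outside the range or equal to its own complement.
The integers 2, …, 21 (20 of them) are such a set: any two sum to at least 2+3 = 5 and at most 20+21 = 41 < 42.
Pigeonhole: any 21st integer completes one of the 9 pairs, so 21 choices force a sum of 42.

21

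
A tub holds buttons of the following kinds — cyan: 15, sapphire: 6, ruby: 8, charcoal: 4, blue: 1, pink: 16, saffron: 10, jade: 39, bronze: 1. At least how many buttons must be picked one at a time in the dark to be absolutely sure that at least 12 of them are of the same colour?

Put each drawn button into a box by colour. The largest draw with every box below 12 takes min(count, 11) from each colour; colours with fewer than 11 contribute all they have.
Σ min(cᵢ, 11) = 11 + 6 + 8 + 4 + 1 + 11 + 10 + 11 + 1 = 63.
Draw number 63 + 1 = 64 must push one box to 12.

64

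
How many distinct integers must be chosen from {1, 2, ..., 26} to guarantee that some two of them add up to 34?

18

A set avoiding the sum 34 can contain at most one of each pair {x, 34−x}, plus the 8 elements whose complement lies outside the range or equal to its own complement.
The integers 1, …, 17 (17 of them) are such a set: any two sum to at least 1+2 = 3 and at most 16+17 = 33 < 34.
Any 18th integer completes one of the 9 pairs, so 18 choices force a sum of 34.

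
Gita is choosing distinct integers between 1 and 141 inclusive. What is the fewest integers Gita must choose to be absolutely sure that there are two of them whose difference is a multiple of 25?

26

Integers whose pairwise differences are multiples of 25 are exactly those sharing a remainder mod 25. By pigeonhole, the 25 residue classes mod 25 are the pigeonholes.
With 25 integers one could put 1 in each residue class and have no class reach 2.
The 26th integer pushes some class to 2, so 25·1 + 1 = 26.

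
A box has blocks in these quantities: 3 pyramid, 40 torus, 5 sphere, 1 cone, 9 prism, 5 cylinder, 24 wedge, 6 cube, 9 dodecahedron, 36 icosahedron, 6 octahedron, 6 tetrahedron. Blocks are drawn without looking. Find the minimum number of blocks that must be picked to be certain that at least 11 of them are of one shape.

Put each drawn block into a box by shape. The largest draw with every box below 11 takes min(count, 10) from each shape; shapes with fewer than 10 contribute all they have.
Σ min(cᵢ, 10) = 3 + 10 + 5 + 1 + 9 + 5 + 10 + 6 + 9 + 10 + 6 + 6 = 80.
Draw number 80 + 1 = 81 must push one box to 11.

81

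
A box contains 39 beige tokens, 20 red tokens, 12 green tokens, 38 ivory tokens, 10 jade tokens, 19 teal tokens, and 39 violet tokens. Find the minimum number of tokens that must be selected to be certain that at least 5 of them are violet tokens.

In the worst case for collecting violet tokens, every non-violet token comes out first.
There are 39 + 20 + 12 + 38 + 10 + 19 = 138 non-violet tokens altogether.
After those, each further token must be violet, so 138 + 5 = 143 draws guarantee 5 violet tokens.

143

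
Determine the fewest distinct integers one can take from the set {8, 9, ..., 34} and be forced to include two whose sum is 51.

19

A set avoiding the sum 51 can contain at most one of each pair {x, 51−x}, plus the 9 elements whose complement lies outside the range.
The integers 8, …, 25 (18 of them) are such a set: any two sum to at least 8+9 = 17 and at most 24+25 = 49 < 51.
Any 19th integer completes one of the 9 pairs, so 19 choices force a sum of 51.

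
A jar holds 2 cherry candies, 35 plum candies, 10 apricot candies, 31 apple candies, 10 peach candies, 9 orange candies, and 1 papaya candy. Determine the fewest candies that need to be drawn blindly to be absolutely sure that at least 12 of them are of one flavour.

55

An adversary could hand out at most 11 candies per flavour (5 flavours run out sooner): 2 + 11 + 10 + 11 + 10 + 9 + 1 = 54 candies and still no flavour has 12.
One more candy lands in a flavour already at 11, so 55 draws are enough and 54 are not.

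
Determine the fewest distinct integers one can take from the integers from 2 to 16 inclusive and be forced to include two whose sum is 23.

11

Group the elements by complementary pair {x, 23−x}: {7,16}, {8,15}, {9,14}, …, giving 5 two-element pairs and 5 integers whose partner 23−x falls outside [2,16].
Pigeonhole: treating each of those 10 groups as a pigeonhole, one can pick one integer per group — 10 integers — with no two summing to 23.
The 11th integer lands in an occupied pair, forcing a sum of 23.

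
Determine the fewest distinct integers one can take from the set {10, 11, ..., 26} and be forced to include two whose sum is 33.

11

Two chosen integers sum to 33 exactly when both halves of some pair {x, 33−x} with 10 ≤ x ≤ 33−x ≤ 23 are chosen — 7 such pairs.
The remaining 3 elements (those with no distinct partner in range) can never complete a 33-sum, so the worst case takes all of them and one from each pair: 3 + 7 = 10.
The 11th integer has to be the second member of some pair, so 10 + 1 = 11.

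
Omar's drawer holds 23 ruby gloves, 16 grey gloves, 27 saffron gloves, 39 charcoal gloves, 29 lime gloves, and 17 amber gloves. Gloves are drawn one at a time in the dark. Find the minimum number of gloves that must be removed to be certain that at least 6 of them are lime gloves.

In the worst case for collecting lime gloves, every non-lime glove comes out first.
There are 23 + 16 + 27 + 39 + 17 = 122 non-lime gloves altogether.
After those, each further glove must be lime, so 122 + 6 = 128 draws guarantee 6 lime gloves.

128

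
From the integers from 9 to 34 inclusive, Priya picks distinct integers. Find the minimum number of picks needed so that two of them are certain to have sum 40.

16

Two chosen integers sum to 40 exactly when both halves of some pair {x, 40−x} with 9 ≤ x ≤ 40−x ≤ 31 are chosen — 11 such pairs.
The remaining 4 elements (those with no distinct partner in range) can never complete a 40-sum, so the worst case takes all of them and one from each pair: 4 + 11 = 15.
By pigeonhole, the 16th integer has to be the second member of some pair, so 15 + 1 = 16.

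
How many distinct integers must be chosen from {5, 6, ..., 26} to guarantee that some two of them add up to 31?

Group the elements by complementary pair {x, 31−x}: {5,26}, {6,25}, {7,24}, …, giving 11 two-element pairs.
Treating each of those 11 groups as a pigeonhole, one can pick one integer per group — 11 integers — with no two summing to 31.
The 12th integer lands in an occupied pair, forcing a sum of 31.

12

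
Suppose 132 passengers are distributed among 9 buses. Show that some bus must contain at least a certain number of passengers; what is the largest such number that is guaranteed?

The 9 buses are the holes and the 132 passengers are the pigeons.
If every bus held at most 14 passengers, the total would be at most 9 × 14 = 126, which is less than 132.
So some bus holds at least ⌈132/9⌉ = 15 passengers.

15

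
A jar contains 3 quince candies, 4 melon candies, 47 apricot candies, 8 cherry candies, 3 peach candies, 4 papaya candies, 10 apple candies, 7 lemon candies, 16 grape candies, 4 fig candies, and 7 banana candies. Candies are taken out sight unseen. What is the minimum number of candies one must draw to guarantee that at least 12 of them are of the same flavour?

73

An adversary could hand out at most 11 candies per flavour (9 flavours run out sooner): 3 + 4 + 11 + 8 + 3 + 4 + 10 + 7 + 11 + 4 + 7 = 72 candies and still no flavour has 12.
Pigeonhole: one more candy lands in a flavour already at 11, so 73 draws are enough and 72 are not.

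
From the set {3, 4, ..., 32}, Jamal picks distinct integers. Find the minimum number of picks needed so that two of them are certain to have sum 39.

A set avoiding the sum 39 can contain at most one of each pair {x, 39−x}, plus the 4 elements whose complement lies outside the range.
The integers 3, …, 19 (17 of them) are such a set: any two sum to at least 3+4 = 7 and at most 18+19 = 37 < 39.
Pigeonhole: any 18th integer completes one of the 13 pairs, so 18 choices force a sum of 39.

18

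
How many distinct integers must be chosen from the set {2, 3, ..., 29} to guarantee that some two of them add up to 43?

Group the elements by complementary pair {x, 43−x}: {14,29}, {15,28}, {16,27}, …, giving 8 two-element pairs and 12 integers whose partner 43−x falls outside [2,29].
Pigeonhole: treating each of those 20 groups as a pigeonhole, one can pick one integer per group — 20 integers — with no two summing to 43.
The 21st integer lands in an occupied pair, forcing a sum of 43.

21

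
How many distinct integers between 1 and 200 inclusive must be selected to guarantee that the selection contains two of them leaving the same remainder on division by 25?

26

The 25 residue classes mod 25 are the pigeonholes.
With 25 integers one could put 1 in each residue class and have no class reach 2.
The 26th integer pushes some class to 2, so 25·1 + 1 = 26.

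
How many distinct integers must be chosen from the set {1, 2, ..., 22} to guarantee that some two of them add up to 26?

A set avoiding the sum 26 can contain at most one of each pair {x, 26−x}, plus the 4 elements whose complement lies outside the range or equal to its own complement.
The integers 1, …, 13 (13 of them) are such a set: any two sum to at least 1+2 = 3 and at most 12+13 = 25 < 26.
Any 14th integer completes one of the 9 pairs, so 14 choices force a sum of 26.

14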